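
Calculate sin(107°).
sin(107°) = 0.9563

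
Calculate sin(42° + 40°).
sin(42° + 40°) = sin 42° cos 40° + cos 42° sin 40° = 0.9903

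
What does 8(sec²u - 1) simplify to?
8(sec²u - 1) = 8(tan²u) (using Pythagorean identity)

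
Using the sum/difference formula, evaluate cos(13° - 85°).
cos(13° - 85°) = cos 13° cos 85° + sin 13° sin 85° = 0.309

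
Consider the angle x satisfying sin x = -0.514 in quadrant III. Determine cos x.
cos x = ±√(1 - sin²x) = -0.8578 (negative in QIII)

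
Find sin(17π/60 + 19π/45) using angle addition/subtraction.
sin(17π/60 + 19π/45) = sin 17π/60 cos 19π/45 + cos 17π/60 sin 19π/45 = 0.7986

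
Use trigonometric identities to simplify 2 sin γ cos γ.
2 sin γ cos γ = sin(2γ) (using Double angle)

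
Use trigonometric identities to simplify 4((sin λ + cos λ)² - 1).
4((sin λ + cos λ)² - 1) = 4(sin(2λ)) (using Pythagorean + double angle)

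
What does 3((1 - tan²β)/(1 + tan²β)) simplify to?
3((1 - tan²β)/(1 + tan²β)) = 3(cos(2β)) (using Double angle)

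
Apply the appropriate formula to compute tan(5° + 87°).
tan(5° + 87°) = (tan 5° + tan 87°)/(1 - tan 5° tan 87°) = -28.64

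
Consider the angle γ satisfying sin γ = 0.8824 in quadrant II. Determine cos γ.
cos γ = ±√(1 - sin²γ) = -0.4705 (negative in QII)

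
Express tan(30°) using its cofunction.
tan(30°) = cot(90° - 30°) = cot(60°)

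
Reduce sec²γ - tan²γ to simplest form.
sec²γ - tan²γ = 1 (using Pythagorean identity)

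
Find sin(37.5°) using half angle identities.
sin(37.5°) = √((1 - cos 75°)/2) = 0.6088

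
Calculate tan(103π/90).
tan(103π/90) = 0.4877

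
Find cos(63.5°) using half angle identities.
cos(63.5°) = √((1 + cos 127°)/2) = 0.4462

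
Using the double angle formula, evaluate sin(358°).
sin(358°) = 2 sin 179° cos 179° = -0.0349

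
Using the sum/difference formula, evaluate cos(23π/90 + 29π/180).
cos(23π/90 + 29π/180) = cos 23π/90 cos 29π/180 - sin 23π/90 sin 29π/180 = (√6-√2)/4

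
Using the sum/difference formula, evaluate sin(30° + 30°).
sin(30° + 30°) = sin 30° cos 30° + cos 30° sin 30° = √3/2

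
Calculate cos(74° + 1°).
cos(74° + 1°) = cos 74° cos 1° - sin 74° sin 1° = (√6-√2)/4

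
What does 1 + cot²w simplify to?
1 + cot²w = csc²w (using Pythagorean identity)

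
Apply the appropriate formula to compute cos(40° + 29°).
cos(40° + 29°) = cos 40° cos 29° - sin 40° sin 29° = 0.3584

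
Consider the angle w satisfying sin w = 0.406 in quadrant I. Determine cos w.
cos w = √(1 - sin²w) = 0.9139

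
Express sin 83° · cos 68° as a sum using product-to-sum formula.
sin 83° cos 68° = (1/2)[sin(83°+68°) + sin(83°-68°)]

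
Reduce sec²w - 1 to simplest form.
sec²w - 1 = tan²w (using Pythagorean identity)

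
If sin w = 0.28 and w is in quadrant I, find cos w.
cos w = 0.96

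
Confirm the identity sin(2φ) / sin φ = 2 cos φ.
LHS = 2 sin φ cos φ / sin φ = 2 cos φ = RHS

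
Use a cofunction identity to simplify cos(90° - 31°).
cos(90° - 31°) = sin(31°)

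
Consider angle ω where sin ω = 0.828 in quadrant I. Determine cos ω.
cos ω = √(1 - sin²ω) = 0.5607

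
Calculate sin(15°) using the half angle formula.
sin(15°) = √((1 - cos 30°)/2) = (√6-√2)/4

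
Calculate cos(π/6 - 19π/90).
cos(π/6 - 19π/90) = cos π/6 cos 19π/90 + sin π/6 sin 19π/90 = 0.9903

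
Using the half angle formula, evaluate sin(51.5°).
sin(51.5°) = √((1 - cos 103°)/2) = 0.7826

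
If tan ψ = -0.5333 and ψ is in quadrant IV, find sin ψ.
sin ψ = -0.4706 (using tan²ψ + 1 = sec²ψ)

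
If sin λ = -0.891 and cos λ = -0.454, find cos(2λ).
cos(2λ) = cos²λ - sin²λ = -0.5878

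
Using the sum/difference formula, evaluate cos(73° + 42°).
cos(73° + 42°) = cos 73° cos 42° - sin 73° sin 42° = -0.4226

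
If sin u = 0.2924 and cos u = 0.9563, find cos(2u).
cos(2u) = cos²u - sin²u = 0.829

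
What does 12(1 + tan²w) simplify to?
12(1 + tan²w) = 12(sec²w) (using Pythagorean identity)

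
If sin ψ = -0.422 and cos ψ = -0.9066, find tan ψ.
tan ψ = sin ψ / cos ψ = 0.4655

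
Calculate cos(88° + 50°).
cos(88° + 50°) = cos 88° cos 50° - sin 88° sin 50° = -0.7431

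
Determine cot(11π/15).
cot(11π/15) = -0.9004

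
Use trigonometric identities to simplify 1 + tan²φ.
1 + tan²φ = sec²φ (using Pythagorean identity)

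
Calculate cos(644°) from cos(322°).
cos(644°) = cos²322° - sin²322° = 0.2419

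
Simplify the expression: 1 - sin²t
1 - sin²t = cos²t (using Pythagorean identity)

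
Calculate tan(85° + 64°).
tan(85° + 64°) = (tan 85° + tan 64°)/(1 - tan 85° tan 64°) = -0.6009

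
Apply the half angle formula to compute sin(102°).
sin(102°) = √((1 - cos 204°)/2) = 0.9781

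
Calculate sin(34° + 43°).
sin(34° + 43°) = sin 34° cos 43° + cos 34° sin 43° = 0.9744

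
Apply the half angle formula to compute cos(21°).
cos(21°) = √((1 + cos 42°)/2) = 0.9336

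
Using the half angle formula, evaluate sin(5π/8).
sin(5π/8) = √((1 - cos 5π/4)/2) = √(2+√2)/2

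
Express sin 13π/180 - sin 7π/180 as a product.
sin 13π/180 - sin 7π/180 = 2 cos(π/18) sin(π/60)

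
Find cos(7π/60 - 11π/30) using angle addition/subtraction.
cos(7π/60 - 11π/30) = cos 7π/60 cos 11π/30 + sin 7π/60 sin 11π/30 = √2/2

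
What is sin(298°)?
sin(298°) = -0.8829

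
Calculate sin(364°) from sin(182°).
sin(364°) = 2 sin 182° cos 182° = 0.06976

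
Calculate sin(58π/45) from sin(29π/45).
sin(58π/45) = 2 sin 29π/45 cos 29π/45 = -0.788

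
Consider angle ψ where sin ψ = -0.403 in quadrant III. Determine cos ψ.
cos ψ = ±√(1 - sin²ψ) = -0.9152 (negative in QIII)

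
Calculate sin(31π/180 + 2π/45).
sin(31π/180 + 2π/45) = sin 31π/180 cos 2π/45 + cos 31π/180 sin 2π/45 = 0.6293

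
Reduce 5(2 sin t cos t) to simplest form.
5(2 sin t cos t) = 5(sin(2t)) (using Double angle)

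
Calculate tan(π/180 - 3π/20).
tan(π/180 - 3π/20) = (tan π/180 - tan 3π/20)/(1 + tan π/180 tan 3π/20) = -0.4877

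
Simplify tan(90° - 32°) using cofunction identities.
tan(90° - 32°) = cot(32°)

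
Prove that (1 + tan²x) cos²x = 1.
LHS = sec²x · cos²x = (1/cos²x) · cos²x = 1 = RHS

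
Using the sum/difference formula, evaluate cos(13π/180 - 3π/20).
cos(13π/180 - 3π/20) = cos 13π/180 cos 3π/20 + sin 13π/180 sin 3π/20 = 0.9703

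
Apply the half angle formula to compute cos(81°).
cos(81°) = √((1 + cos 162°)/2) = 0.1564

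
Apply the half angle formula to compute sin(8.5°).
sin(8.5°) = √((1 - cos 17°)/2) = 0.1478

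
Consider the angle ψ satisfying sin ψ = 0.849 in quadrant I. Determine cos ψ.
cos ψ = √(1 - sin²ψ) = 0.5284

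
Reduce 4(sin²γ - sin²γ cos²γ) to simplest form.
4(sin²γ - sin²γ cos²γ) = 4(sin⁴γ) (using Factoring)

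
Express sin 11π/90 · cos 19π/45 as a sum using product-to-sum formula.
sin 11π/90 cos 19π/45 = (1/2)[sin(11π/90+19π/45) + sin(11π/90-19π/45)]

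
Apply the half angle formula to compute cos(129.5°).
cos(129.5°) = -√((1 + cos 259°)/2) = -0.6361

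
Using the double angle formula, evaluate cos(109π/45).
cos(109π/45) = cos²109π/90 - sin²109π/90 = 0.2419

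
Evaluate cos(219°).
cos(219°) = -0.7771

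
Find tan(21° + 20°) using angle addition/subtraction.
tan(21° + 20°) = (tan 21° + tan 20°)/(1 - tan 21° tan 20°) = 0.8693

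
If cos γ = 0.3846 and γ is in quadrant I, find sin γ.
sin γ = 0.9231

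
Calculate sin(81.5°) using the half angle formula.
sin(81.5°) = √((1 - cos 163°)/2) = 0.989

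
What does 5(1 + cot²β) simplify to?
5(1 + cot²β) = 5(csc²β) (using Pythagorean identity)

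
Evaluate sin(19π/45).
sin(19π/45) = 0.9703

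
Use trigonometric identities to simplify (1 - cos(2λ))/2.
(1 - cos(2λ))/2 = sin²λ (using Power reduction)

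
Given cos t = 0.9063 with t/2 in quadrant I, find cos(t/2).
cos(t/2) = ±√((1 + cos t)/2); positive since t/2 ∈ QI, so cos(t/2) = 0.9763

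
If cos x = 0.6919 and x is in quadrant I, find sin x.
sin x = 0.722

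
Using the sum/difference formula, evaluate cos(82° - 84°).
cos(82° - 84°) = cos 82° cos 84° + sin 82° sin 84° = 0.9994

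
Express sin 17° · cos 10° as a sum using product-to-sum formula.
sin 17° cos 10° = (1/2)[sin(17°+10°) + sin(17°-10°)]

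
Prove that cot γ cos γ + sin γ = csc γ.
LHS = cos²γ/sin γ + sin γ = (cos²γ + sin²γ)/sin γ = 1/sin γ = csc γ = RHS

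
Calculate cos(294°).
cos(294°) = 0.4067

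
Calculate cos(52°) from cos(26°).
cos(52°) = cos²26° - sin²26° = 0.6157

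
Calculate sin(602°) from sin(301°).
sin(602°) = 2 sin 301° cos 301° = -0.8829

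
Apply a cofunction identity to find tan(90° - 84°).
tan(90° - 84°) = cot(84°) = 0.1051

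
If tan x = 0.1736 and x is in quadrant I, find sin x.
sin x = 0.171 (using tan²x + 1 = sec²x)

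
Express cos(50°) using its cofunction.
cos(50°) = sin(90° - 50°) = sin(40°)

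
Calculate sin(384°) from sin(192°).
sin(384°) = 2 sin 192° cos 192° = 0.4067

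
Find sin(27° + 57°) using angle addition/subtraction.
sin(27° + 57°) = sin 27° cos 57° + cos 27° sin 57° = 0.9945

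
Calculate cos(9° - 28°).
cos(9° - 28°) = cos 9° cos 28° + sin 9° sin 28° = 0.9455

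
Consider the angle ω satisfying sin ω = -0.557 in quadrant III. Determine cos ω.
cos ω = ±√(1 - sin²ω) = -0.8305 (negative in QIII)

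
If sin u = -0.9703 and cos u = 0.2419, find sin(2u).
sin(2u) = 2 sin u cos u = -0.4694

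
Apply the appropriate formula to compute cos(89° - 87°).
cos(89° - 87°) = cos 89° cos 87° + sin 89° sin 87° = 0.9994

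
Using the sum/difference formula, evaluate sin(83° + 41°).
sin(83° + 41°) = sin 83° cos 41° + cos 83° sin 41° = 0.829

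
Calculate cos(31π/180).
cos(31π/180) = 0.8572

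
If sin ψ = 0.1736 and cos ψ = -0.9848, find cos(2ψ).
cos(2ψ) = cos²ψ - sin²ψ = 0.9397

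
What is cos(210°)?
cos(210°) = -√3/2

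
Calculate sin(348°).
sin(348°) = -0.2079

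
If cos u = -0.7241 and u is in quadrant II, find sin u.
sin u = 0.6897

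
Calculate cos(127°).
cos(127°) = -0.6018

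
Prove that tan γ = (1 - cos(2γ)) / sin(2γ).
RHS = 2sin²γ / (2 sin γ cos γ) = sin γ/cos γ = tan γ = LHS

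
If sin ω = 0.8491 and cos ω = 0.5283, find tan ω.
tan ω = sin ω / cos ω = 1.607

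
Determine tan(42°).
tan(42°) = 0.9004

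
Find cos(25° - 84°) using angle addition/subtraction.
cos(25° - 84°) = cos 25° cos 84° + sin 25° sin 84° = 0.515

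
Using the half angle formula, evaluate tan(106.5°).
tan(106.5°) = sin 213° / (1 + cos 213°) = -3.376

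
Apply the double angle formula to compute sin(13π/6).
sin(13π/6) = 2 sin 13π/12 cos 13π/12 = 1/2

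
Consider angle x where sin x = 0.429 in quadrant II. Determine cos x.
cos x = ±√(1 - sin²x) = -0.9033 (negative in QII)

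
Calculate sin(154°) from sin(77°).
sin(154°) = 2 sin 77° cos 77° = 0.4384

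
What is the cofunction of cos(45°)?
cos(45°) = sin(90° - 45°) = sin(45°)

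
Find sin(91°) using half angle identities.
sin(91°) = √((1 - cos 182°)/2) = 0.9998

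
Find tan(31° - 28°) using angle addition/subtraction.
tan(31° - 28°) = (tan 31° - tan 28°)/(1 + tan 31° tan 28°) = 0.05241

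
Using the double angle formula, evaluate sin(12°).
sin(12°) = 2 sin 6° cos 6° = 0.2079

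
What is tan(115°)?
tan(115°) = -2.145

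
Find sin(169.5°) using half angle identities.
sin(169.5°) = √((1 - cos 339°)/2) = 0.1822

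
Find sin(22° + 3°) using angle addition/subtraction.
sin(22° + 3°) = sin 22° cos 3° + cos 22° sin 3° = 0.4226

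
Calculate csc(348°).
csc(348°) = -4.81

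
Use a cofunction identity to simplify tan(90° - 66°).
tan(90° - 66°) = cot(66°)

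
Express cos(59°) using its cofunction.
cos(59°) = sin(90° - 59°) = sin(31°)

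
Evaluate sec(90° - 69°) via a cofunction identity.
sec(90° - 69°) = csc(69°) = 1.071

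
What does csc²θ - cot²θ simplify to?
csc²θ - cot²θ = 1 (using Pythagorean identity)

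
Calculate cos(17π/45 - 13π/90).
cos(17π/45 - 13π/90) = cos 17π/45 cos 13π/90 + sin 17π/45 sin 13π/90 = 0.7431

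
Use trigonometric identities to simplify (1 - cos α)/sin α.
(1 - cos α)/sin α = tan(α/2) (using Half angle)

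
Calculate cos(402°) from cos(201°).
cos(402°) = cos²201° - sin²201° = 0.7431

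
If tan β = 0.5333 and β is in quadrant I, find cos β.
cos β = 0.8824 (using tan²β + 1 = sec²β)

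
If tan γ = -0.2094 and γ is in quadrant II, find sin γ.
sin γ = 0.205 (using tan²γ + 1 = sec²γ)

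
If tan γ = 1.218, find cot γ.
cot γ = 1/tan γ = 0.821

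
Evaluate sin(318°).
sin(318°) = -0.6691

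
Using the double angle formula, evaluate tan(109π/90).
tan(109π/90) = 2 tan 109π/180 / (1 - tan²109π/180) = 0.7813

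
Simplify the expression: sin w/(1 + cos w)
sin w/(1 + cos w) = tan(w/2) (using Half angle)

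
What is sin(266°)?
sin(266°) = -0.9976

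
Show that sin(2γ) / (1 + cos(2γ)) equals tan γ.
LHS = 2 sin γ cos γ / (2cos²γ) = sin γ/cos γ = tan γ = RHS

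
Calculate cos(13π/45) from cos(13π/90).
cos(13π/45) = 2cos²13π/90 - 1 = 0.6157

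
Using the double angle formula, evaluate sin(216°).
sin(216°) = 2 sin 108° cos 108° = -0.5878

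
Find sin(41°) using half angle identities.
sin(41°) = √((1 - cos 82°)/2) = 0.6561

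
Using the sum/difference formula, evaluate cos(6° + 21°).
cos(6° + 21°) = cos 6° cos 21° - sin 6° sin 21° = 0.891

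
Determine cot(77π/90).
cot(77π/90) = -2.05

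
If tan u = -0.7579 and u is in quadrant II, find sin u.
sin u = 0.604 (using tan²u + 1 = sec²u)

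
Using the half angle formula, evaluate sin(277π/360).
sin(277π/360) = √((1 - cos 277π/180)/2) = 0.6626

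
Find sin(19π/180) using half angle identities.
sin(19π/180) = √((1 - cos 19π/90)/2) = 0.3256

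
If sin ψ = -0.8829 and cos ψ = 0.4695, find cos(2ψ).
cos(2ψ) = cos²ψ - sin²ψ = -0.5591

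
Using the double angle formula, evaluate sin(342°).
sin(342°) = 2 sin 171° cos 171° = -0.309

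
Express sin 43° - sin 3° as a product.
sin 43° - sin 3° = 2 cos(23°) sin(20°)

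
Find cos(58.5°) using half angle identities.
cos(58.5°) = √((1 + cos 117°)/2) = 0.5225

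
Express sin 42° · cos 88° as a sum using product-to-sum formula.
sin 42° cos 88° = (1/2)[sin(42°+88°) + sin(42°-88°)]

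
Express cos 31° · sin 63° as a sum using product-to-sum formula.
cos 31° sin 63° = (1/2)[sin(31°+63°) - sin(31°-63°)]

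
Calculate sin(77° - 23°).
sin(77° - 23°) = sin 77° cos 23° - cos 77° sin 23° = 0.809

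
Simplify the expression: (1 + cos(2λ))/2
(1 + cos(2λ))/2 = cos²λ (using Power reduction)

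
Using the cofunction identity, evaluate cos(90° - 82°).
cos(90° - 82°) = sin(82°) = 0.9903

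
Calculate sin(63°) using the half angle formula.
sin(63°) = √((1 - cos 126°)/2) = 0.891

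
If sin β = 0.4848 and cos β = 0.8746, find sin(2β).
sin(2β) = 2 sin β cos β = 0.848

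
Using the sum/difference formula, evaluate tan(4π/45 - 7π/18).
tan(4π/45 - 7π/18) = (tan 4π/45 - tan 7π/18)/(1 + tan 4π/45 tan 7π/18) = -1.376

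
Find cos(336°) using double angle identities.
cos(336°) = cos²168° - sin²168° = 0.9135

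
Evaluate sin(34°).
sin(34°) = 0.5592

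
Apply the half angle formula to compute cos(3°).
cos(3°) = √((1 + cos 6°)/2) = 0.9986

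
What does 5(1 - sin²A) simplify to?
5(1 - sin²A) = 5(cos²A) (using Pythagorean identity)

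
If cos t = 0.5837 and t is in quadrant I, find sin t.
sin t = 0.812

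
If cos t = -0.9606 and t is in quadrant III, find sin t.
sin t = -0.2779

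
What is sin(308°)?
sin(308°) = -0.788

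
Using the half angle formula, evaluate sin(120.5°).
sin(120.5°) = √((1 - cos 241°)/2) = 0.8616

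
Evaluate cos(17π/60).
cos(17π/60) = 0.6293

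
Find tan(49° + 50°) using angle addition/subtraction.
tan(49° + 50°) = (tan 49° + tan 50°)/(1 - tan 49° tan 50°) = -6.314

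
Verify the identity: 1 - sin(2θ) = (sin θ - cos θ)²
RHS = sin²θ - 2 sin θ cos θ + cos²θ = (sin²θ + cos²θ) - 2 sin θ cos θ = 1 - sin(2θ) = LHS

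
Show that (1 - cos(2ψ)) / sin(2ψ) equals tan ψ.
LHS = 2sin²ψ / (2 sin ψ cos ψ) = sin ψ/cos ψ = tan ψ = RHS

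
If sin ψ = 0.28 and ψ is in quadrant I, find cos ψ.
cos ψ = 0.96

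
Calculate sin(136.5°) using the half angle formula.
sin(136.5°) = √((1 - cos 273°)/2) = 0.6884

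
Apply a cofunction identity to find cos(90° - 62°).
cos(90° - 62°) = sin(62°) = 0.8829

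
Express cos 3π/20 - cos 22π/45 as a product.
cos 3π/20 - cos 22π/45 = -2 sin(23π/72) sin(-61π/360)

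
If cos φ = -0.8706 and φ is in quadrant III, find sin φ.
sin φ = -0.492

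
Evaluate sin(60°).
sin(60°) = √3/2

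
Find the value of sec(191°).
sec(191°) = -1.019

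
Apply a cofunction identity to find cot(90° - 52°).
cot(90° - 52°) = tan(52°) = 1.28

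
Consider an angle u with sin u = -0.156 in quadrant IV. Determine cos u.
cos u = √(1 - sin²u) = 0.9878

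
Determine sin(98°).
sin(98°) = 0.9903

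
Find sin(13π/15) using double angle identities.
sin(13π/15) = 2 sin 13π/30 cos 13π/30 = 0.4067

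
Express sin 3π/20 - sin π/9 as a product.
sin 3π/20 - sin π/9 = 2 cos(47π/360) sin(7π/360)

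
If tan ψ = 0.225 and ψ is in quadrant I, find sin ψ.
sin ψ = 0.2195 (using tan²ψ + 1 = sec²ψ)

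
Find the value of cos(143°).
cos(143°) = -0.7986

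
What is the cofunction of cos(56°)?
cos(56°) = sin(90° - 56°) = sin(34°)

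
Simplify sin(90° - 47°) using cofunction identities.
sin(90° - 47°) = cos(47°)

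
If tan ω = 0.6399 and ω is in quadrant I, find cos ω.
cos ω = 0.8423 (using tan²ω + 1 = sec²ω)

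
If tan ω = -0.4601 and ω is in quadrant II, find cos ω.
cos ω = -0.9085 (using tan²ω + 1 = sec²ω)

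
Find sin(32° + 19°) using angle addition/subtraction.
sin(32° + 19°) = sin 32° cos 19° + cos 32° sin 19° = 0.7771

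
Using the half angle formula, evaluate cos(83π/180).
cos(83π/180) = √((1 + cos 83π/90)/2) = 0.1219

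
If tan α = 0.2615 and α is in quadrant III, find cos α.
cos α = -0.9675 (using tan²α + 1 = sec²α)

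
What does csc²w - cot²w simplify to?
csc²w - cot²w = 1 (using Pythagorean identity)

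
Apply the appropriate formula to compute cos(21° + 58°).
cos(21° + 58°) = cos 21° cos 58° - sin 21° sin 58° = 0.1908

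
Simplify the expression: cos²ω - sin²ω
cos²ω - sin²ω = cos(2ω) (using Double angle)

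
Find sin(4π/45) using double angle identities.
sin(4π/45) = 2 sin 2π/45 cos 2π/45 = 0.2756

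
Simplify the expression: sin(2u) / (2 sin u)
sin(2u) / (2 sin u) = cos u (using Double angle)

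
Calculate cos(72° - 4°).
cos(72° - 4°) = cos 72° cos 4° + sin 72° sin 4° = 0.3746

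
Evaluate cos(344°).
cos(344°) = 0.9613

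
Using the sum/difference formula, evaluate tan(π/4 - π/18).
tan(π/4 - π/18) = (tan π/4 - tan π/18)/(1 + tan π/4 tan π/18) = 0.7002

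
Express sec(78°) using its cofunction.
sec(78°) = csc(90° - 78°) = csc(12°)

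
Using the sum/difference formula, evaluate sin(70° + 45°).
sin(70° + 45°) = sin 70° cos 45° + cos 70° sin 45° = 0.9063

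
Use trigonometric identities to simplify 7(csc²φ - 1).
7(csc²φ - 1) = 7(cot²φ) (using Pythagorean identity)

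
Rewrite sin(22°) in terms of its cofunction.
sin(22°) = cos(90° - 22°) = cos(68°)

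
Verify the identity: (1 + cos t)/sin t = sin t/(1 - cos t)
RHS = sin t(1 + cos t) / ((1 - cos t)(1 + cos t)) = sin t(1 + cos t) / (1 - cos²t) = sin t(1 + cos t) / sin²t = (1 + cos t)/sin t = LHS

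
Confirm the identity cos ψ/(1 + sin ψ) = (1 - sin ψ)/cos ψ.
RHS = (1 - sin ψ)(1 + sin ψ) / (cos ψ(1 + sin ψ)) = (1 - sin²ψ) / (cos ψ(1 + sin ψ)) = cos²ψ / (cos ψ(1 + sin ψ)) = cos ψ/(1 + sin ψ) = LHS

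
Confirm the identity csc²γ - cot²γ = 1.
LHS = 1/sin²γ - cos²γ/sin²γ = (1 - cos²γ)/sin²γ = sin²γ/sin²γ = 1 = RHS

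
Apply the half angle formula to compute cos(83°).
cos(83°) = √((1 + cos 166°)/2) = 0.1219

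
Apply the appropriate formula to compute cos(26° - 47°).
cos(26° - 47°) = cos 26° cos 47° + sin 26° sin 47° = 0.9336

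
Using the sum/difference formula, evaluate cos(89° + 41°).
cos(89° + 41°) = cos 89° cos 41° - sin 89° sin 41° = -0.6428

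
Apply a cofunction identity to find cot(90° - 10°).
cot(90° - 10°) = tan(10°) = 0.1763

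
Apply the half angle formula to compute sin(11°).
sin(11°) = √((1 - cos 22°)/2) = 0.1908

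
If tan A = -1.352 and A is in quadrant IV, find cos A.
cos A = 0.5947 (using tan²A + 1 = sec²A)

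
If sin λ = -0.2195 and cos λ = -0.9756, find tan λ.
tan λ = sin λ / cos λ = 0.225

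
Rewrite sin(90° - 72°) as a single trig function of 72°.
sin(90° - 72°) = cos(72°)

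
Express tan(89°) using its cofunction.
tan(89°) = cot(90° - 89°) = cot(1°)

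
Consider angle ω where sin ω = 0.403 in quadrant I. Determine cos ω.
cos ω = √(1 - sin²ω) = 0.9152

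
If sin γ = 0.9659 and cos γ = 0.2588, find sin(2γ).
sin(2γ) = 2 sin γ cos γ = 0.4999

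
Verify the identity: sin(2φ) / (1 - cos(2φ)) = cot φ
LHS = 2 sin φ cos φ / (2sin²φ) = cos φ/sin φ = cot φ = RHS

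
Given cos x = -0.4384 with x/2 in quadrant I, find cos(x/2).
cos(x/2) = ±√((1 + cos x)/2); positive since x/2 ∈ QI, so cos(x/2) = 0.5299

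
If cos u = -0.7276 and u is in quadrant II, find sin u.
sin u = 0.686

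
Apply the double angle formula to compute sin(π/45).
sin(π/45) = 2 sin π/90 cos π/90 = 0.06976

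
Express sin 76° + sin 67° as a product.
sin 76° + sin 67° = 2 sin(71.5°) cos(4.5°)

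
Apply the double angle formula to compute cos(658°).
cos(658°) = cos²329° - sin²329° = 0.4695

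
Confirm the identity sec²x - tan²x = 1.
LHS = 1/cos²x - sin²x/cos²x = (1 - sin²x)/cos²x = cos²x/cos²x = 1 = RHS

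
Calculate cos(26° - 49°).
cos(26° - 49°) = cos 26° cos 49° + sin 26° sin 49° = 0.9205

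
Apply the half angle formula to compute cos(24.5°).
cos(24.5°) = √((1 + cos 49°)/2) = 0.91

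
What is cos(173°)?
cos(173°) = -0.9925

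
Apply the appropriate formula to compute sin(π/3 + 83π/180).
sin(π/3 + 83π/180) = sin π/3 cos 83π/180 + cos π/3 sin 83π/180 = 0.6018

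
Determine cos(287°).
cos(287°) = 0.2924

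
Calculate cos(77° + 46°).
cos(77° + 46°) = cos 77° cos 46° - sin 77° sin 46° = -0.5446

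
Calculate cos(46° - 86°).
cos(46° - 86°) = cos 46° cos 86° + sin 46° sin 86° = 0.766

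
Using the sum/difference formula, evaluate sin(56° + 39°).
sin(56° + 39°) = sin 56° cos 39° + cos 56° sin 39° = 0.9962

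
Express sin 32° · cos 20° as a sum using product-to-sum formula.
sin 32° cos 20° = (1/2)[sin(32°+20°) + sin(32°-20°)]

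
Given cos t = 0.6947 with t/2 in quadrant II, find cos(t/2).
cos(t/2) = ±√((1 + cos t)/2); negative since t/2 ∈ QII, so cos(t/2) = -0.9205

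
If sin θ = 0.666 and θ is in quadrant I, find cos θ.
cos θ = 0.746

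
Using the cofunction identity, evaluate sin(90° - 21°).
sin(90° - 21°) = cos(21°) = 0.9336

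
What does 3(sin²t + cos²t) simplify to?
3(sin²t + cos²t) = 3 (using Pythagorean identity)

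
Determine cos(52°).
cos(52°) = 0.6157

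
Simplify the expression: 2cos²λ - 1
2cos²λ - 1 = cos(2λ) (using Double angle)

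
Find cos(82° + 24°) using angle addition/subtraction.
cos(82° + 24°) = cos 82° cos 24° - sin 82° sin 24° = -0.2756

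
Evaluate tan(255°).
tan(255°) = 2+√3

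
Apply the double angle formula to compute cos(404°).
cos(404°) = 1 - 2sin²202° = 0.7193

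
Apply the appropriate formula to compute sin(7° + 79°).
sin(7° + 79°) = sin 7° cos 79° + cos 7° sin 79° = 0.9976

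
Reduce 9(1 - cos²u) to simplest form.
9(1 - cos²u) = 9(sin²u) (using Pythagorean identity)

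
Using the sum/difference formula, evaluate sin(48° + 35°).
sin(48° + 35°) = sin 48° cos 35° + cos 48° sin 35° = 0.9925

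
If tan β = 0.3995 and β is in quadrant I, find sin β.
sin β = 0.371 (using tan²β + 1 = sec²β)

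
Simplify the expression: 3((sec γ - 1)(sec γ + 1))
3((sec γ - 1)(sec γ + 1)) = 3(tan²γ) (using Diff. of squares)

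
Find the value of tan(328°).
tan(328°) = -0.6249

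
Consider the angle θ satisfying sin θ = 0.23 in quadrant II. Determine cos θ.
cos θ = ±√(1 - sin²θ) = -0.9732 (negative in QII)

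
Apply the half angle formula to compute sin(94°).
sin(94°) = √((1 - cos 188°)/2) = 0.9976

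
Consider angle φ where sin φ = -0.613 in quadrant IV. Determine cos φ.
cos φ = √(1 - sin²φ) = 0.7901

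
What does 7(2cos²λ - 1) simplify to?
7(2cos²λ - 1) = 7(cos(2λ)) (using Double angle)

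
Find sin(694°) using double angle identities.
sin(694°) = 2 sin 347° cos 347° = -0.4384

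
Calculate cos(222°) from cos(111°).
cos(222°) = cos²111° - sin²111° = -0.7431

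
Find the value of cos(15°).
cos(15°) = (√6+√2)/4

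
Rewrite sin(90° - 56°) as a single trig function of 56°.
sin(90° - 56°) = cos(56°)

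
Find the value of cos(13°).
cos(13°) = 0.9744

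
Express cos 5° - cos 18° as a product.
cos 5° - cos 18° = -2 sin(11.5°) sin(-6.5°)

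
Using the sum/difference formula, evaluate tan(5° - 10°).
tan(5° - 10°) = (tan 5° - tan 10°)/(1 + tan 5° tan 10°) = -0.08749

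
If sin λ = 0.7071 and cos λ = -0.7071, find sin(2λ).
sin(2λ) = 2 sin λ cos λ = -1.0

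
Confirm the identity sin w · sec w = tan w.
LHS = sin w · (1/cos w) = sin w/cos w = tan w = RHS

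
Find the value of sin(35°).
sin(35°) = 0.5736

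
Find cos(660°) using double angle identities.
cos(660°) = 2cos²330° - 1 = 1/2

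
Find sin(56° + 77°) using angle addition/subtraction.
sin(56° + 77°) = sin 56° cos 77° + cos 56° sin 77° = 0.7314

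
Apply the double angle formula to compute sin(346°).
sin(346°) = 2 sin 173° cos 173° = -0.2419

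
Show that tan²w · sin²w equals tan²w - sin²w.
RHS = sin²w/cos²w - sin²w = sin²w(1/cos²w - 1) = sin²w · (1 - cos²w)/cos²w = sin²w · sin²w/cos²w = sin²w · tan²w = LHS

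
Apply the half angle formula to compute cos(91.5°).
cos(91.5°) = -√((1 + cos 183°)/2) = -0.02618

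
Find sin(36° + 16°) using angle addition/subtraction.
sin(36° + 16°) = sin 36° cos 16° + cos 36° sin 16° = 0.788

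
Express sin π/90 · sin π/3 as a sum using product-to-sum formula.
sin π/90 sin π/3 = (1/2)[cos(π/90-π/3) - cos(π/90+π/3)]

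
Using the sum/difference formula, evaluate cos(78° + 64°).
cos(78° + 64°) = cos 78° cos 64° - sin 78° sin 64° = -0.788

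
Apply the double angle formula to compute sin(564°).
sin(564°) = 2 sin 282° cos 282° = -0.4067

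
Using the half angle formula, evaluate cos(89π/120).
cos(89π/120) = -√((1 + cos 89π/60)/2) = -0.6884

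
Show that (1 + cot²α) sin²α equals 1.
LHS = csc²α · sin²α = (1/sin²α) · sin²α = 1 = RHS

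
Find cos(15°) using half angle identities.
cos(15°) = √((1 + cos 30°)/2) = (√6+√2)/4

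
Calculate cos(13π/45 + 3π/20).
cos(13π/45 + 3π/20) = cos 13π/45 cos 3π/20 - sin 13π/45 sin 3π/20 = 0.1908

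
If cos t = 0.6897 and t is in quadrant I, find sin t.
sin t = 0.7241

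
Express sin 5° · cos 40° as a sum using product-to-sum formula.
sin 5° cos 40° = (1/2)[sin(5°+40°) + sin(5°-40°)]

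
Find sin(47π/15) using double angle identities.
sin(47π/15) = 2 sin 47π/30 cos 47π/30 = -0.4067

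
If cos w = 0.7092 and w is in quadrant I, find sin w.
sin w = 0.705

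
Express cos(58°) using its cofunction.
cos(58°) = sin(90° - 58°) = sin(32°)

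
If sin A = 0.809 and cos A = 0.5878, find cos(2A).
cos(2A) = cos²A - sin²A = -0.309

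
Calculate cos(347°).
cos(347°) = 0.9744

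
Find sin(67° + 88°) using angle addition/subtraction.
sin(67° + 88°) = sin 67° cos 88° + cos 67° sin 88° = 0.4226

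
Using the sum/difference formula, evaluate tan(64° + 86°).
tan(64° + 86°) = (tan 64° + tan 86°)/(1 - tan 64° tan 86°) = -√3/3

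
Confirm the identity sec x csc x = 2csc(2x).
RHS = 2/sin(2x) = 2/(2 sin x cos x) = 1/(sin x cos x) = (1/cos x)(1/sin x) = sec x csc x = LHS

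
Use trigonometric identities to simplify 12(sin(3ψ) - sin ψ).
12(sin(3ψ) - sin ψ) = 12(2 cos(2ψ) sin ψ) (using Sum-to-product)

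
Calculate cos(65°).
cos(65°) = 0.4226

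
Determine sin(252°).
sin(252°) = -0.9511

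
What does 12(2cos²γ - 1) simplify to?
12(2cos²γ - 1) = 12(cos(2γ)) (using Double angle)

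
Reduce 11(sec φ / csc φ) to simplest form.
11(sec φ / csc φ) = 11(tan φ) (using Reciprocal identities)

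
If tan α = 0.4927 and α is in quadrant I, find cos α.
cos α = 0.897 (using tan²α + 1 = sec²α)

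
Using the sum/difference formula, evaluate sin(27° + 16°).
sin(27° + 16°) = sin 27° cos 16° + cos 27° sin 16° = 0.682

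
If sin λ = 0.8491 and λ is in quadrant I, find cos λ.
cos λ = 0.5282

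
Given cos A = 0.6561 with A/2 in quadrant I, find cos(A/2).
cos(A/2) = ±√((1 + cos A)/2); positive since A/2 ∈ QI, so cos(A/2) = 0.91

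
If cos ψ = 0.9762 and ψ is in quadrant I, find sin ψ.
sin ψ = 0.2169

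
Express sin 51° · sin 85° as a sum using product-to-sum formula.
sin 51° sin 85° = (1/2)[cos(51°-85°) - cos(51°+85°)]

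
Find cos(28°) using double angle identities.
cos(28°) = cos²14° - sin²14° = 0.8829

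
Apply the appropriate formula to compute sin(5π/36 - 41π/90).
sin(5π/36 - 41π/90) = sin 5π/36 cos 41π/90 - cos 5π/36 sin 41π/90 = -0.8387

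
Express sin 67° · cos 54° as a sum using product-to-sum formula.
sin 67° cos 54° = (1/2)[sin(67°+54°) + sin(67°-54°)]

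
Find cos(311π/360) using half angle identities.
cos(311π/360) = -√((1 + cos 311π/180)/2) = -0.91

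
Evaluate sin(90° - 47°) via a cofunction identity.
sin(90° - 47°) = cos(47°) = 0.682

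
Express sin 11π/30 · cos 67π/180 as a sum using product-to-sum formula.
sin 11π/30 cos 67π/180 = (1/2)[sin(11π/30+67π/180) + sin(11π/30-67π/180)]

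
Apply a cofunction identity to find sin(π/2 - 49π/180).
sin(π/2 - 49π/180) = cos(49π/180) = 0.6561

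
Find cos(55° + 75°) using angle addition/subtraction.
cos(55° + 75°) = cos 55° cos 75° - sin 55° sin 75° = -0.6428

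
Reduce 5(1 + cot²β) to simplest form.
5(1 + cot²β) = 5(csc²β) (using Pythagorean identity)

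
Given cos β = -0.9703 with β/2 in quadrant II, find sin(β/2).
sin(β/2) = ±√((1 - cos β)/2); positive since β/2 ∈ QII, so sin(β/2) = 0.9925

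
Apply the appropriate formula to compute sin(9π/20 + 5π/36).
sin(9π/20 + 5π/36) = sin 9π/20 cos 5π/36 + cos 9π/20 sin 5π/36 = 0.9613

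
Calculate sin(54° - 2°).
sin(54° - 2°) = sin 54° cos 2° - cos 54° sin 2° = 0.788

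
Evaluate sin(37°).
sin(37°) = 0.6018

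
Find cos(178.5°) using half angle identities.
cos(178.5°) = -√((1 + cos 357°)/2) = -0.9997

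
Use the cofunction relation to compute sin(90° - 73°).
sin(90° - 73°) = cos(73°) = 0.2924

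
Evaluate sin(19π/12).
sin(19π/12) = -(√6+√2)/4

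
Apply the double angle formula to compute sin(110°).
sin(110°) = 2 sin 55° cos 55° = 0.9397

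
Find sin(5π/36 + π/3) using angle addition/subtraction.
sin(5π/36 + π/3) = sin 5π/36 cos π/3 + cos 5π/36 sin π/3 = 0.9962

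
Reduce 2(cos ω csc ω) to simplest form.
2(cos ω csc ω) = 2(cot ω) (using Reciprocal + quotient)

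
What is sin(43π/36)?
sin(43π/36) = -0.5736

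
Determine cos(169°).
cos(169°) = -0.9816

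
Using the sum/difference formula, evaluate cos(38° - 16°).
cos(38° - 16°) = cos 38° cos 16° + sin 38° sin 16° = 0.9272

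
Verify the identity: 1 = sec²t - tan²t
RHS = 1/cos²t - sin²t/cos²t = (1 - sin²t)/cos²t = cos²t/cos²t = 1 = LHS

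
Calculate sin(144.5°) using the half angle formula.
sin(144.5°) = √((1 - cos 289°)/2) = 0.5807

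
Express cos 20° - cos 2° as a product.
cos 20° - cos 2° = -2 sin(11°) sin(9°)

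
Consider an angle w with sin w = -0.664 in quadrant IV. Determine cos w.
cos w = √(1 - sin²w) = 0.7477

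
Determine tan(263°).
tan(263°) = 8.144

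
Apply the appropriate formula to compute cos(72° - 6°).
cos(72° - 6°) = cos 72° cos 6° + sin 72° sin 6° = 0.4067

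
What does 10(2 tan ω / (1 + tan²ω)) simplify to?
10(2 tan ω / (1 + tan²ω)) = 10(sin(2ω)) (using Double angle)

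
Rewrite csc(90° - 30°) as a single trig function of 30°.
csc(90° - 30°) = sec(30°)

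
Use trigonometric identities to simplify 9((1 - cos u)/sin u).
9((1 - cos u)/sin u) = 9(tan(u/2)) (using Half angle)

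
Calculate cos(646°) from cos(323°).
cos(646°) = cos²323° - sin²323° = 0.2756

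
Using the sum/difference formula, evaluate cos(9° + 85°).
cos(9° + 85°) = cos 9° cos 85° - sin 9° sin 85° = -0.06976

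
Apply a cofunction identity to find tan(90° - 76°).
tan(90° - 76°) = cot(76°) = 0.2493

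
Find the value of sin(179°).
sin(179°) = 0.01745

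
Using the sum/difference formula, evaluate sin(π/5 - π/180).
sin(π/5 - π/180) = sin π/5 cos π/180 - cos π/5 sin π/180 = 0.5736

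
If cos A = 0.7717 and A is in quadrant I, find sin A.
sin A = 0.636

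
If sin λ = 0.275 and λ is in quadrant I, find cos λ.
cos λ = 0.9614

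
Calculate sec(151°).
sec(151°) = -1.143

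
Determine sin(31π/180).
sin(31π/180) = 0.515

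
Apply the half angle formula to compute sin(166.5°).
sin(166.5°) = √((1 - cos 333°)/2) = 0.2334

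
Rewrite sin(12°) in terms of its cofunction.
sin(12°) = cos(90° - 12°) = cos(78°)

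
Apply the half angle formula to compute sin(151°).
sin(151°) = √((1 - cos 302°)/2) = 0.4848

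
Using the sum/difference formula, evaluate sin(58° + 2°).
sin(58° + 2°) = sin 58° cos 2° + cos 58° sin 2° = √3/2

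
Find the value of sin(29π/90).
sin(29π/90) = 0.848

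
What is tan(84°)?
tan(84°) = 9.514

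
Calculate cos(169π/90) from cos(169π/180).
cos(169π/90) = cos²169π/180 - sin²169π/180 = 0.9272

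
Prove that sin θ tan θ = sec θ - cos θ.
RHS = 1/cos θ - cos θ = (1 - cos²θ)/cos θ = sin²θ/cos θ = sin θ · (sin θ/cos θ) = sin θ tan θ = LHS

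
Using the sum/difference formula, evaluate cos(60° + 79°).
cos(60° + 79°) = cos 60° cos 79° - sin 60° sin 79° = -0.7547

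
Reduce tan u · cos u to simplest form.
tan u · cos u = sin u (using Quotient identity)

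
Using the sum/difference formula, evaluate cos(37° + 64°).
cos(37° + 64°) = cos 37° cos 64° - sin 37° sin 64° = -0.1908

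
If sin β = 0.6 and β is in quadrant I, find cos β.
cos β = 0.8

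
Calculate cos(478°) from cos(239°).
cos(478°) = cos²239° - sin²239° = -0.4695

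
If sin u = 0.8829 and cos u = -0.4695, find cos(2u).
cos(2u) = cos²u - sin²u = -0.5591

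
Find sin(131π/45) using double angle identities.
sin(131π/45) = 2 sin 131π/90 cos 131π/90 = 0.2756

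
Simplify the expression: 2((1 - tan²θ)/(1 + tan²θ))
2((1 - tan²θ)/(1 + tan²θ)) = 2(cos(2θ)) (using Double angle)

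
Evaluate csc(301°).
csc(301°) = -1.167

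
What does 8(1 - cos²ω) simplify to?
8(1 - cos²ω) = 8(sin²ω) (using Pythagorean identity)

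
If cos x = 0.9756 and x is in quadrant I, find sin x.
sin x = 0.2196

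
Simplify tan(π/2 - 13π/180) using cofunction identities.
tan(π/2 - 13π/180) = cot(13π/180)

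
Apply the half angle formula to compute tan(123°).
tan(123°) = sin 246° / (1 + cos 246°) = -1.54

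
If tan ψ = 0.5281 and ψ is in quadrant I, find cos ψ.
cos ψ = 0.8843 (using tan²ψ + 1 = sec²ψ)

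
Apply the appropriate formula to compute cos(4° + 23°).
cos(4° + 23°) = cos 4° cos 23° - sin 4° sin 23° = 0.891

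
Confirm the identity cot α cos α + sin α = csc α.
LHS = cos²α/sin α + sin α = (cos²α + sin²α)/sin α = 1/sin α = csc α = RHS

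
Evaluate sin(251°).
sin(251°) = -0.9455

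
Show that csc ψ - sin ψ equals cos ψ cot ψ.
LHS = 1/sin ψ - sin ψ = (1 - sin²ψ)/sin ψ = cos²ψ/sin ψ = cos ψ · (cos ψ/sin ψ) = cos ψ cot ψ = RHS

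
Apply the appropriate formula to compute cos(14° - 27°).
cos(14° - 27°) = cos 14° cos 27° + sin 14° sin 27° = 0.9744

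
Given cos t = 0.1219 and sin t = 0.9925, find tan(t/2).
tan(t/2) = sin t / (1 + cos t) = 0.8847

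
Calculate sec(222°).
sec(222°) = -1.346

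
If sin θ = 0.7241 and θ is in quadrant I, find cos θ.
cos θ = 0.6897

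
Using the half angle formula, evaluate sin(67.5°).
sin(67.5°) = √((1 - cos 135°)/2) = √(2+√2)/2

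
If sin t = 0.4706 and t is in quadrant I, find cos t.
cos t = 0.8823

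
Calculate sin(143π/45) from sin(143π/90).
sin(143π/45) = 2 sin 143π/90 cos 143π/90 = -0.5299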